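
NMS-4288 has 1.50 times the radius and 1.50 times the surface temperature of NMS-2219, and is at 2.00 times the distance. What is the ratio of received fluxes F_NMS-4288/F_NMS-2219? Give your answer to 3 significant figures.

L_NMS-4288/L_NMS-2219 = (R_NMS-4288/R_NMS-2219)²(T_NMS-4288/T_NMS-2219)⁴ = (1.50)² × (1.50)⁴ = 11.39.
F_NMS-4288/F_NMS-2219 = (L_NMS-4288/L_NMS-2219)/(d_NMS-4288/d_NMS-2219)² = 11.39 / (2.00)² = 2.848.

2.85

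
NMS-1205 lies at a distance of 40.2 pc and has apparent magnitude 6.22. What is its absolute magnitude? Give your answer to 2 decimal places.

M = m − 5 log₁₀(d/10 pc) = 6.22 − 5 log₁₀(40.2/10)
  = 6.22 − 5 × 0.604 = 6.22 − 3.02 = 3.20.

3.20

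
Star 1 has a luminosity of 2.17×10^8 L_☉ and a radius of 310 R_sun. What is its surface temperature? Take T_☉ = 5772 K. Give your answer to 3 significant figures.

3.98×10^4 K

T/T_☉ = (L/L_☉)^(1/4) / (R/R_☉)^(1/2)
T = 5772 × (2.17×10^8)^(1/4) / √(310) = 5772 × 121.4 / 17.61 = 3.979×10^4 K.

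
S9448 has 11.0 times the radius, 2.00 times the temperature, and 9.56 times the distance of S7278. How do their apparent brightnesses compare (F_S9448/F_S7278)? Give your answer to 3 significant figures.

L_S9448/L_S7278 = (R_S9448/R_S7278)²(T_S9448/T_S7278)⁴ = (11.0)² × (2.00)⁴ = 1936.
F_S9448/F_S7278 = (L_S9448/L_S7278)/(d_S9448/d_S7278)² = 1936 / (9.56)² = 21.18.

21.2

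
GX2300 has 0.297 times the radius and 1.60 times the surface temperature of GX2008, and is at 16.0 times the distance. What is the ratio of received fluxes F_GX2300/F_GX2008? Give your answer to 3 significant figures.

L_GX2300/L_GX2008 = (R_GX2300/R_GX2008)²(T_GX2300/T_GX2008)⁴ = (0.297)² × (1.60)⁴ = 0.5781.
F_GX2300/F_GX2008 = (L_GX2300/L_GX2008)/(d_GX2300/d_GX2008)² = 0.5781 / (16.0)² = 0.002258.

0.00226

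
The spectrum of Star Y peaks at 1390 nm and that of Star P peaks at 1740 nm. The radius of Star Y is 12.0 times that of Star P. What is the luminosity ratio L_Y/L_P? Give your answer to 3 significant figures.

Wien's law gives T ∝ 1/λ_max, so T_Y/T_P = λ_P/λ_Y = 1740/1390 = 1.252.
Then L ∝ R²T⁴ gives L_Y/L_P = (12.0)² × (1.252)⁴ = 144.0 × 2.455 = 353.6.

354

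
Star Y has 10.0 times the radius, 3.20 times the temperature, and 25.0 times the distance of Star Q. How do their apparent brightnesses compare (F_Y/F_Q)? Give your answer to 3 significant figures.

L_Y/L_Q = (R_Y/R_Q)²(T_Y/T_Q)⁴ = (10.0)² × (3.20)⁴ = 1.049×10^4.
F_Y/F_Q = (L_Y/L_Q)/(d_Y/d_Q)² = 1.049×10^4 / (25.0)² = 16.78.

16.8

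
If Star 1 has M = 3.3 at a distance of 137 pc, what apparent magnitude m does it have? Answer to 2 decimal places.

8.98

m = M + 5 log₁₀(d/10 pc) = 3.3 + 5 log₁₀(137/10)
  = 3.3 + 5 × 1.137 = 3.3 + 5.68 = 8.98.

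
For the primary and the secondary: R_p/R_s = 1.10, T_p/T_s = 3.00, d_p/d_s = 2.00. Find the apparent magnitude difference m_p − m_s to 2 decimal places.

L_p/L_s = (1.10)²(3.00)⁴ = 98.01.
F_p/F_s = (L_p/L_s)/(d_p/d_s)² = 98.01/4.000 = 24.50.
m_p − m_s = −2.5 log₁₀(24.50) = -3.47.

-3.47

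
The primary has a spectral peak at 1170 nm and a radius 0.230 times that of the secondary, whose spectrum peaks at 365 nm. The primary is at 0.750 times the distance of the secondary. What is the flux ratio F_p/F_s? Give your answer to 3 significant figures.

8.91×10^-4

Wien's law: T_p/T_s = λ_s/λ_p = 365/1170 = 0.3120.
L_p/L_s = (R_p/R_s)²(T_p/T_s)⁴ = (0.230)²(0.3120)⁴ = 5.011×10^-4.
F_p/F_s = (L_p/L_s)/(d_p/d_s)² = 5.011×10^-4/(0.750)² = 8.908×10^-4.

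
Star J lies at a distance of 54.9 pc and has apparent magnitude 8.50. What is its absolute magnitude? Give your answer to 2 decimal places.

M = m − 5 log₁₀(d/10 pc) = 8.50 − 5 log₁₀(54.9/10)
  = 8.50 − 5 × 0.740 = 8.50 − 3.70 = 4.80.

4.80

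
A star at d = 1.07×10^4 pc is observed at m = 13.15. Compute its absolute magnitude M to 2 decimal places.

M = m − 5 log₁₀(d/10 pc) = 13.15 − 5 log₁₀(1.07×10^4/10)
  = 13.15 − 5 × 3.029 = 13.15 − 15.15 = -2.00.

-2.00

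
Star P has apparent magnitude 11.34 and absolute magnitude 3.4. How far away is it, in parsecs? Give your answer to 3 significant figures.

m − M = 5 log₁₀(d/10 pc)
11.34 − (3.4) = 7.94 = 5 log₁₀(d/10)
d = 10 × 10^(7.94/5) = 10 × 10^1.588 = 387.3 pc.

387 pc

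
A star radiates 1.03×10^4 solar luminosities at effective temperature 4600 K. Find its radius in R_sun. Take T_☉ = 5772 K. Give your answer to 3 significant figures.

160 R_sun

R/R_☉ = √(L/L_☉) / (T/T_☉)² = √(1.03×10^4) / (0.7970)²
       = 101.5 / 0.6351 = 159.8.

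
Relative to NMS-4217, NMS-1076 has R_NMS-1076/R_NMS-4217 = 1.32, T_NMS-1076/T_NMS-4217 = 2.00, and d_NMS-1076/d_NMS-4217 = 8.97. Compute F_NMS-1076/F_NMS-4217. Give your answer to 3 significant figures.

0.346

L_NMS-1076/L_NMS-4217 = (R_NMS-1076/R_NMS-4217)²(T_NMS-1076/T_NMS-4217)⁴ = (1.32)² × (2.00)⁴ = 27.88.
F_NMS-1076/F_NMS-4217 = (L_NMS-1076/L_NMS-4217)/(d_NMS-1076/d_NMS-4217)² = 27.88 / (8.97)² = 0.3465.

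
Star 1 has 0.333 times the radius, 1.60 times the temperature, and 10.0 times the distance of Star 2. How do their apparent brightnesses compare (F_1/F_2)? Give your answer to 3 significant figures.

0.00727

L_1/L_2 = (R_1/R_2)²(T_1/T_2)⁴ = (0.333)² × (1.60)⁴ = 0.7267.
F_1/F_2 = (L_1/L_2)/(d_1/d_2)² = 0.7267 / (10.0)² = 0.007267.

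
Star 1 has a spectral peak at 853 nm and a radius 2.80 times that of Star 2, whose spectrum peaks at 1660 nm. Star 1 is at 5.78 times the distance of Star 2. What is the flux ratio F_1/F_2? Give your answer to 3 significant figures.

Wien's law: T_1/T_2 = λ_2/λ_1 = 1660/853 = 1.946.
L_1/L_2 = (R_1/R_2)²(T_1/T_2)⁴ = (2.80)²(1.946)⁴ = 112.4.
F_1/F_2 = (L_1/L_2)/(d_1/d_2)² = 112.4/(5.78)² = 3.366.

3.37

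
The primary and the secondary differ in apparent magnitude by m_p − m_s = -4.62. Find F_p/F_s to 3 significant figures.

70.5

F_p/F_s = 10^(−(m_p − m_s)/2.5) = 10^(4.62/2.5) = 10^1.848 = 70.47.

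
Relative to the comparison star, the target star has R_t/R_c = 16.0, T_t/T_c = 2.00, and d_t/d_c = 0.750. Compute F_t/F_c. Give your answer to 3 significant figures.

L_t/L_c = (R_t/R_c)²(T_t/T_c)⁴ = (16.0)² × (2.00)⁴ = 4096.
F_t/F_c = (L_t/L_c)/(d_t/d_c)² = 4096 / (0.750)² = 7282.

7.28×10^3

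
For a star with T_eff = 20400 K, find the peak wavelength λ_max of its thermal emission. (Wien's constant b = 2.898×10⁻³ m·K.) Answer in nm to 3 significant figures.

λ_max = b/T = 2.898×10⁻³ / 20400 = 1.42×10^-7 m = 142.1 nm.

142 nm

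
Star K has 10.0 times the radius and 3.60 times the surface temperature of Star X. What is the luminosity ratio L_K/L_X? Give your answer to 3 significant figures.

1.68×10^4

From the Stefan–Boltzmann law, L ∝ R²T⁴, so
L_K/L_X = (R_K/R_X)² (T_K/T_X)⁴ = (10.0)² × (3.60)⁴ = 100.0 × 168.0 = 1.680×10^4.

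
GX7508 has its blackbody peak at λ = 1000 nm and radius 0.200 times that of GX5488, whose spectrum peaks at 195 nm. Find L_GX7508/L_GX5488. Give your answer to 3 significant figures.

5.78×10^-5

Wien's law gives T ∝ 1/λ_max, so T_GX7508/T_GX5488 = λ_GX5488/λ_GX7508 = 195/1000 = 0.1950.
Then L ∝ R²T⁴ gives L_GX7508/L_GX5488 = (0.200)² × (0.1950)⁴ = 0.04000 × 0.001446 = 5.784×10^-5.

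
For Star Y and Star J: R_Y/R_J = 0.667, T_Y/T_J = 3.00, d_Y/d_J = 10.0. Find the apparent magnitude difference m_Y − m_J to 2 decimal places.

1.11

L_Y/L_J = (0.667)²(3.00)⁴ = 36.04.
F_Y/F_J = (L_Y/L_J)/(d_Y/d_J)² = 36.04/100.0 = 0.3604.
m_Y − m_J = −2.5 log₁₀(0.3604) = 1.11.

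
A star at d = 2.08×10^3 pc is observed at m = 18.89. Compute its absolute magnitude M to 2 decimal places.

M = m − 5 log₁₀(d/10 pc) = 18.89 − 5 log₁₀(2.08×10^3/10)
  = 18.89 − 5 × 2.318 = 18.89 − 11.59 = 7.30.

7.30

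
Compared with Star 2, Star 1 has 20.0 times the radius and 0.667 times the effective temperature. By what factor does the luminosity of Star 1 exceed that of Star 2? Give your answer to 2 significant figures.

From the Stefan–Boltzmann law, L ∝ R²T⁴, so
L_1/L_2 = (R_1/R_2)² (T_1/T_2)⁴ = (20.0)² × (0.667)⁴ = 400.0 × 0.1979 = 79.17.

79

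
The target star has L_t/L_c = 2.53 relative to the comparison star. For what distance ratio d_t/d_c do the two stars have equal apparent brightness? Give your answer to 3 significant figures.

1.59

Equal flux requires L_t/d_t² = L_c/d_c², so d_t/d_c = √(L_t/L_c)
= √(2.53) = 1.591.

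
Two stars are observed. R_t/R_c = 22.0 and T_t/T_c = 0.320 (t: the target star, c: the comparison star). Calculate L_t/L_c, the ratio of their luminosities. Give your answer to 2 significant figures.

From the Stefan–Boltzmann law, L ∝ R²T⁴, so
L_t/L_c = (R_t/R_c)² (T_t/T_c)⁴ = (22.0)² × (0.320)⁴ = 484.0 × 0.01049 = 5.075.

5.1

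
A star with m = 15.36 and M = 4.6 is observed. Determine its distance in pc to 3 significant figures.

1.42×10^3 pc

m − M = 5 log₁₀(d/10 pc)
15.36 − (4.6) = 10.76 = 5 log₁₀(d/10)
d = 10 × 10^(10.76/5) = 10 × 10^2.152 = 1419 pc.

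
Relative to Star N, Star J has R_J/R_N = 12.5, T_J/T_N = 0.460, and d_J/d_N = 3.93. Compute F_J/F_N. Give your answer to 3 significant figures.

L_J/L_N = (R_J/R_N)²(T_J/T_N)⁴ = (12.5)² × (0.460)⁴ = 6.996.
F_J/F_N = (L_J/L_N)/(d_J/d_N)² = 6.996 / (3.93)² = 0.4530.

0.453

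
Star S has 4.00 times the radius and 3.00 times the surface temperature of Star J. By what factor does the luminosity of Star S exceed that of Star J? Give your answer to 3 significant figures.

1.30×10^3

From the Stefan–Boltzmann law, L ∝ R²T⁴, so
L_S/L_J = (R_S/R_J)² (T_S/T_J)⁴ = (4.00)² × (3.00)⁴ = 16.00 × 81.00 = 1296.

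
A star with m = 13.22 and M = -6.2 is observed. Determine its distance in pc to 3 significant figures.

7.66×10^4 pc

m − M = 5 log₁₀(d/10 pc)
13.22 − (-6.2) = 19.42 = 5 log₁₀(d/10)
d = 10 × 10^(19.42/5) = 10 × 10^3.884 = 7.656×10^4 pc.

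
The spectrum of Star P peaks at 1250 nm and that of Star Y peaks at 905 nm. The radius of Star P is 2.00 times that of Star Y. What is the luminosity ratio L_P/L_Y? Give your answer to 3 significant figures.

1.10

Wien's law gives T ∝ 1/λ_max, so T_P/T_Y = λ_Y/λ_P = 905/1250 = 0.7240.
Then L ∝ R²T⁴ gives L_P/L_Y = (2.00)² × (0.7240)⁴ = 4.000 × 0.2748 = 1.099.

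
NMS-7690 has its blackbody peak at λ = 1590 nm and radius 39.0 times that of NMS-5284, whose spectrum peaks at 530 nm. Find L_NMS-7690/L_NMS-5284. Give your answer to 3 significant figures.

Wien's law gives T ∝ 1/λ_max, so T_NMS-7690/T_NMS-5284 = λ_NMS-5284/λ_NMS-7690 = 530/1590 = 0.3333.
Then L ∝ R²T⁴ gives L_NMS-7690/L_NMS-5284 = (39.0)² × (0.3333)⁴ = 1521 × 0.01235 = 18.78.

18.8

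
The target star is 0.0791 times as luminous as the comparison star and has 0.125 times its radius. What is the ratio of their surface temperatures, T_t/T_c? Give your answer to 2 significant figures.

L ∝ R²T⁴ gives T ∝ (L/R²)^(1/4), so
T_t/T_c = (0.0791 / 0.125²)^(1/4) = (5.062)^(1/4) = 1.500.

1.5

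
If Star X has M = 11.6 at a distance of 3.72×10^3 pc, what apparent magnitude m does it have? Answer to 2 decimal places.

m = M + 5 log₁₀(d/10 pc) = 11.6 + 5 log₁₀(3.72×10^3/10)
  = 11.6 + 5 × 2.571 = 11.6 + 12.85 = 24.45.

24.45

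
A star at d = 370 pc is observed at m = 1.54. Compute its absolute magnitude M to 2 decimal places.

M = m − 5 log₁₀(d/10 pc) = 1.54 − 5 log₁₀(370/10)
  = 1.54 − 5 × 1.568 = 1.54 − 7.84 = -6.30.

-6.30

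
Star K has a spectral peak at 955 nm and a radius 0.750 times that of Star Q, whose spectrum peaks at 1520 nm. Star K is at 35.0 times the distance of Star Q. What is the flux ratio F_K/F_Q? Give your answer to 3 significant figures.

Wien's law: T_K/T_Q = λ_Q/λ_K = 1520/955 = 1.592.
L_K/L_Q = (R_K/R_Q)²(T_K/T_Q)⁴ = (0.750)²(1.592)⁴ = 3.610.
F_K/F_Q = (L_K/L_Q)/(d_K/d_Q)² = 3.610/(35.0)² = 0.002947.

0.00295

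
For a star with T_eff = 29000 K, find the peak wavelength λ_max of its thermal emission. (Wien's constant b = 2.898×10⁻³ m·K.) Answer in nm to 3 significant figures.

99.9 nm

λ_max = b/T = 2.898×10⁻³ / 29000 = 9.99×10^-8 m = 99.93 nm.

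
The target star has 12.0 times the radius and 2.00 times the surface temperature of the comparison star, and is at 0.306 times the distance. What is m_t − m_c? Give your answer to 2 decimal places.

-10.98

L_t/L_c = (12.0)²(2.00)⁴ = 2304.
F_t/F_c = (L_t/L_c)/(d_t/d_c)² = 2304/0.09364 = 2.461×10^4.
m_t − m_c = −2.5 log₁₀(2.461×10^4) = -10.98.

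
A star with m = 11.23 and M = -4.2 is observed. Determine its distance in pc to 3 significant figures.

m − M = 5 log₁₀(d/10 pc)
11.23 − (-4.2) = 15.43 = 5 log₁₀(d/10)
d = 10 × 10^(15.43/5) = 10 × 10^3.086 = 1.219×10^4 pc.

1.22×10^4 pc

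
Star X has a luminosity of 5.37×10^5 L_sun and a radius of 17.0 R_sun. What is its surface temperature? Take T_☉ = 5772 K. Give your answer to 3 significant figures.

3.79×10^4 K

T/T_☉ = (L/L_☉)^(1/4) / (R/R_☉)^(1/2)
T = 5772 × (5.37×10^5)^(1/4) / √(17.0) = 5772 × 27.07 / 4.123 = 3.790×10^4 K.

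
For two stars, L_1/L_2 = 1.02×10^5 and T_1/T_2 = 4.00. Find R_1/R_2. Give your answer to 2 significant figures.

L ∝ R²T⁴ gives R ∝ √L / T², so
R_1/R_2 = √(1.02×10^5) / (4.00)² = 319.4 / 16.00 = 19.96.

20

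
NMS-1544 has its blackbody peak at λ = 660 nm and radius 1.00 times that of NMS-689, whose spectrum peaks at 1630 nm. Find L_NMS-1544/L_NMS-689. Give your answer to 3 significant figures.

37.2

Wien's law gives T ∝ 1/λ_max, so T_NMS-1544/T_NMS-689 = λ_NMS-689/λ_NMS-1544 = 1630/660 = 2.470.
Then L ∝ R²T⁴ gives L_NMS-1544/L_NMS-689 = (1.00)² × (2.470)⁴ = 1.000 × 37.20 = 37.20.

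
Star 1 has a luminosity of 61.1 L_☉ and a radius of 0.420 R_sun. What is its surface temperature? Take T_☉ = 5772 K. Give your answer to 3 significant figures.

T/T_☉ = (L/L_☉)^(1/4) / (R/R_☉)^(1/2)
T = 5772 × (61.1)^(1/4) / √(0.420) = 5772 × 2.796 / 0.6481 = 2.490×10^4 K.

2.49×10^4 K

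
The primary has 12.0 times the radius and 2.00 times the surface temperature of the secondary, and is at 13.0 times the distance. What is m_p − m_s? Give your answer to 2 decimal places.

-2.84

L_p/L_s = (12.0)²(2.00)⁴ = 2304.
F_p/F_s = (L_p/L_s)/(d_p/d_s)² = 2304/169.0 = 13.63.
m_p − m_s = −2.5 log₁₀(13.63) = -2.84.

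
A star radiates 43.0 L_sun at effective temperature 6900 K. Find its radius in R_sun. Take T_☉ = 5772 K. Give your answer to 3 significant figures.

4.59 R_sun

R/R_☉ = √(L/L_☉) / (T/T_☉)² = √(43.0) / (1.195)²
       = 6.557 / 1.429 = 4.589.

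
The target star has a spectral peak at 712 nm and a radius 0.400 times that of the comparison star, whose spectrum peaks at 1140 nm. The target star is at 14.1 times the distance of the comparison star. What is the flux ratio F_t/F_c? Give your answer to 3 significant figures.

0.00529

Wien's law: T_t/T_c = λ_c/λ_t = 1140/712 = 1.601.
L_t/L_c = (R_t/R_c)²(T_t/T_c)⁴ = (0.400)²(1.601)⁴ = 1.052.
F_t/F_c = (L_t/L_c)/(d_t/d_c)² = 1.052/(14.1)² = 0.005289.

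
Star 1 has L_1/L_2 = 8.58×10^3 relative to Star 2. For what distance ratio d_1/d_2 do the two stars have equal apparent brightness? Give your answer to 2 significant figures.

Equal flux requires L_1/d_1² = L_2/d_2², so d_1/d_2 = √(L_1/L_2)
= √(8.58×10^3) = 92.63.

93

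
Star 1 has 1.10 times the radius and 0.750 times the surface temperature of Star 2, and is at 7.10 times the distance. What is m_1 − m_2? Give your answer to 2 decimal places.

L_1/L_2 = (1.10)²(0.750)⁴ = 0.3829.
F_1/F_2 = (L_1/L_2)/(d_1/d_2)² = 0.3829/50.41 = 0.007595.
m_1 − m_2 = −2.5 log₁₀(0.007595) = 5.30.

5.30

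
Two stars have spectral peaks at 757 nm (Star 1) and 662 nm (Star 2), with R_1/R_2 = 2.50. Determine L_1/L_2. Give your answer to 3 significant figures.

Wien's law gives T ∝ 1/λ_max, so T_1/T_2 = λ_2/λ_1 = 662/757 = 0.8745.
Then L ∝ R²T⁴ gives L_1/L_2 = (2.50)² × (0.8745)⁴ = 6.250 × 0.5849 = 3.655.

3.66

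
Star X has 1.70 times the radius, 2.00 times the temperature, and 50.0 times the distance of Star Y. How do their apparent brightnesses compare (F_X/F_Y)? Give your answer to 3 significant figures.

L_X/L_Y = (R_X/R_Y)²(T_X/T_Y)⁴ = (1.70)² × (2.00)⁴ = 46.24.
F_X/F_Y = (L_X/L_Y)/(d_X/d_Y)² = 46.24 / (50.0)² = 0.01850.

0.0185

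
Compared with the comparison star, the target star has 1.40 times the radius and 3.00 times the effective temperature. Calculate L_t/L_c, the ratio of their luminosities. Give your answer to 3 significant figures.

159

From the Stefan–Boltzmann law, L ∝ R²T⁴, so
L_t/L_c = (R_t/R_c)² (T_t/T_c)⁴ = (1.40)² × (3.00)⁴ = 1.960 × 81.00 = 158.8.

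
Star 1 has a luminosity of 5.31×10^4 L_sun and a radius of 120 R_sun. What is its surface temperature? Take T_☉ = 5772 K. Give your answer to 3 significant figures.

T/T_☉ = (L/L_☉)^(1/4) / (R/R_☉)^(1/2)
T = 5772 × (5.31×10^4)^(1/4) / √(120) = 5772 × 15.18 / 10.95 = 7999 K.

8.00×10^3 K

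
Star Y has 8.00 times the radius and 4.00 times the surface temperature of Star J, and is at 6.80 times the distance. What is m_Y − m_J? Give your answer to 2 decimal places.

-6.37

L_Y/L_J = (8.00)²(4.00)⁴ = 1.638×10^4.
F_Y/F_J = (L_Y/L_J)/(d_Y/d_J)² = 1.638×10^4/46.24 = 354.3.
m_Y − m_J = −2.5 log₁₀(354.3) = -6.37.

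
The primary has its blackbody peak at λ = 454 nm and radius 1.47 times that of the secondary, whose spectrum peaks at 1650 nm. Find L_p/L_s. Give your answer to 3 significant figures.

Wien's law gives T ∝ 1/λ_max, so T_p/T_s = λ_s/λ_p = 1650/454 = 3.634.
Then L ∝ R²T⁴ gives L_p/L_s = (1.47)² × (3.634)⁴ = 2.161 × 174.5 = 377.0.

377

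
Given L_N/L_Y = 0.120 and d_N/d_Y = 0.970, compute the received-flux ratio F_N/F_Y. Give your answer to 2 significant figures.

0.13

F = L/(4πd²), so F_N/F_Y = (L_N/L_Y) / (d_N/d_Y)²
= 0.120 / (0.970)² = 0.120 / 0.9409 = 0.1275.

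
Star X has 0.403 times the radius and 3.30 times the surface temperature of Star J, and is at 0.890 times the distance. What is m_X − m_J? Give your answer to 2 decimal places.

L_X/L_J = (0.403)²(3.30)⁴ = 19.26.
F_X/F_J = (L_X/L_J)/(d_X/d_J)² = 19.26/0.7921 = 24.32.
m_X − m_J = −2.5 log₁₀(24.32) = -3.46.

-3.46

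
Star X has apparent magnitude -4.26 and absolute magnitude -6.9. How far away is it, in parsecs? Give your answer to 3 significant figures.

33.7 pc

m − M = 5 log₁₀(d/10 pc)
-4.26 − (-6.9) = 2.64 = 5 log₁₀(d/10)
d = 10 × 10^(2.64/5) = 10 × 10^0.528 = 33.73 pc.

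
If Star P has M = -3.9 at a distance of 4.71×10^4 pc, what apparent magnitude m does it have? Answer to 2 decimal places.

m = M + 5 log₁₀(d/10 pc) = -3.9 + 5 log₁₀(4.71×10^4/10)
  = -3.9 + 5 × 3.673 = -3.9 + 18.37 = 14.47.

14.47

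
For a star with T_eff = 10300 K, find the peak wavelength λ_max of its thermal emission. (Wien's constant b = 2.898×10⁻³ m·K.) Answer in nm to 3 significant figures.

λ_max = b/T = 2.898×10⁻³ / 10300 = 2.81×10^-7 m = 281.4 nm.

281 nm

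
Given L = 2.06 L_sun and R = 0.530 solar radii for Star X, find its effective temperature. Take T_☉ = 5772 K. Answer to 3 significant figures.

9.50×10^3 K

T/T_☉ = (L/L_☉)^(1/4) / (R/R_☉)^(1/2)
T = 5772 × (2.06)^(1/4) / √(0.530) = 5772 × 1.198 / 0.7280 = 9499 K.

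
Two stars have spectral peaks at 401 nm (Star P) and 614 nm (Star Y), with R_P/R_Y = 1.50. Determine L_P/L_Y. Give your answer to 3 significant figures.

Wien's law gives T ∝ 1/λ_max, so T_P/T_Y = λ_Y/λ_P = 614/401 = 1.531.
Then L ∝ R²T⁴ gives L_P/L_Y = (1.50)² × (1.531)⁴ = 2.250 × 5.497 = 12.37.

12.4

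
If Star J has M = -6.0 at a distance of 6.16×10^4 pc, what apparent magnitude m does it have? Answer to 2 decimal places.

12.95

m = M + 5 log₁₀(d/10 pc) = -6.0 + 5 log₁₀(6.16×10^4/10)
  = -6.0 + 5 × 3.790 = -6.0 + 18.95 = 12.95.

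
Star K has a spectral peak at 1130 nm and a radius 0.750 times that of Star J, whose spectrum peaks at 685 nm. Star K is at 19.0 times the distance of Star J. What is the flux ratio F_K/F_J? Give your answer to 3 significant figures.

Wien's law: T_K/T_J = λ_J/λ_K = 685/1130 = 0.6062.
L_K/L_J = (R_K/R_J)²(T_K/T_J)⁴ = (0.750)²(0.6062)⁴ = 0.07596.
F_K/F_J = (L_K/L_J)/(d_K/d_J)² = 0.07596/(19.0)² = 2.104×10^-4.

2.10×10^-4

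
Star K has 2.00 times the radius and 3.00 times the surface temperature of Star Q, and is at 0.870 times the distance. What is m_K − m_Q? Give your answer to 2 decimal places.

-6.58

L_K/L_Q = (2.00)²(3.00)⁴ = 324.0.
F_K/F_Q = (L_K/L_Q)/(d_K/d_Q)² = 324.0/0.7569 = 428.1.
m_K − m_Q = −2.5 log₁₀(428.1) = -6.58.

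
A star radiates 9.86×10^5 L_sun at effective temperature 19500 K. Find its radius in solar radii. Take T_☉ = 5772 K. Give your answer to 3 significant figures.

87.0 solar radii

R/R_☉ = √(L/L_☉) / (T/T_☉)² = √(9.86×10^5) / (3.378)²
       = 993.0 / 11.41 = 87.00.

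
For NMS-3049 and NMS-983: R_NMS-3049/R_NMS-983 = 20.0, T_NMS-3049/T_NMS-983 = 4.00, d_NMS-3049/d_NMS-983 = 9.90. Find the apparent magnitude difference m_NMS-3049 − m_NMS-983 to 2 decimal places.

L_NMS-3049/L_NMS-983 = (20.0)²(4.00)⁴ = 1.024×10^5.
F_NMS-3049/F_NMS-983 = (L_NMS-3049/L_NMS-983)/(d_NMS-3049/d_NMS-983)² = 1.024×10^5/98.01 = 1045.
m_NMS-3049 − m_NMS-983 = −2.5 log₁₀(1045) = -7.55.

-7.55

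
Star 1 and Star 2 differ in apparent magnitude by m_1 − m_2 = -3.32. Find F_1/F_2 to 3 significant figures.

21.3

F_1/F_2 = 10^(−(m_1 − m_2)/2.5) = 10^(3.32/2.5) = 10^1.328 = 21.28.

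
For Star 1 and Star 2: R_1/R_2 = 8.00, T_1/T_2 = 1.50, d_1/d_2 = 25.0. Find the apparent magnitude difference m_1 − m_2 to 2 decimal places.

0.71

L_1/L_2 = (8.00)²(1.50)⁴ = 324.0.
F_1/F_2 = (L_1/L_2)/(d_1/d_2)² = 324.0/625.0 = 0.5184.
m_1 − m_2 = −2.5 log₁₀(0.5184) = 0.71.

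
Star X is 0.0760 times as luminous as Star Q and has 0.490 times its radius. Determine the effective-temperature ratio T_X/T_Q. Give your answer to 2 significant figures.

L ∝ R²T⁴ gives T ∝ (L/R²)^(1/4), so
T_X/T_Q = (0.0760 / 0.490²)^(1/4) = (0.3165)^(1/4) = 0.7501.

0.75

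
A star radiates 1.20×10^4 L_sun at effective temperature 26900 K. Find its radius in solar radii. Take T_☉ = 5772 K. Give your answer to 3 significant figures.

5.04 solar radii

R/R_☉ = √(L/L_☉) / (T/T_☉)² = √(1.20×10^4) / (4.660)²
       = 109.5 / 21.72 = 5.044.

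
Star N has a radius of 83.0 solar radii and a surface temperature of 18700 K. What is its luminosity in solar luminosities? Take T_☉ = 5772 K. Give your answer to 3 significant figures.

L/L_☉ = (R/R_☉)² (T/T_☉)⁴ = (83.0)² × (18700/5772)⁴
       = 6889 × (3.240)⁴ = 6889 × 110.2 = 7.590×10^5.

7.59×10^5 solar luminosities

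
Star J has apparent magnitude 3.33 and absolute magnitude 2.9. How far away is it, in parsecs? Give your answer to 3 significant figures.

12.2 pc

m − M = 5 log₁₀(d/10 pc)
3.33 − (2.9) = 0.43 = 5 log₁₀(d/10)
d = 10 × 10^(0.43/5) = 10 × 10^0.086 = 12.19 pc.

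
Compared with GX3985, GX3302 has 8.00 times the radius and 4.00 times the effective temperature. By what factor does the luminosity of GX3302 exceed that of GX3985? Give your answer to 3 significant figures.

1.64×10^4

From the Stefan–Boltzmann law, L ∝ R²T⁴, so
L_GX3302/L_GX3985 = (R_GX3302/R_GX3985)² (T_GX3302/T_GX3985)⁴ = (8.00)² × (4.00)⁴ = 64.00 × 256.0 = 1.638×10^4.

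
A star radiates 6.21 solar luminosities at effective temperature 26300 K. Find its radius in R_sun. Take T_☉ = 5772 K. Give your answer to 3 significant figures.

0.120 R_sun

R/R_☉ = √(L/L_☉) / (T/T_☉)² = √(6.21) / (4.556)²
       = 2.492 / 20.76 = 0.1200.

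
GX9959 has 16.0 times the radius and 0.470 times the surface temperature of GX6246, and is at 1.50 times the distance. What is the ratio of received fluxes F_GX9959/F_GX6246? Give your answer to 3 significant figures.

L_GX9959/L_GX6246 = (R_GX9959/R_GX6246)²(T_GX9959/T_GX6246)⁴ = (16.0)² × (0.470)⁴ = 12.49.
F_GX9959/F_GX6246 = (L_GX9959/L_GX6246)/(d_GX9959/d_GX6246)² = 12.49 / (1.50)² = 5.552.

5.55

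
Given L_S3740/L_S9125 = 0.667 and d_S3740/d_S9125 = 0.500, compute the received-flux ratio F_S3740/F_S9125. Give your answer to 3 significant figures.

2.67

F = L/(4πd²), so F_S3740/F_S9125 = (L_S3740/L_S9125) / (d_S3740/d_S9125)²
= 0.667 / (0.500)² = 0.667 / 0.2500 = 2.668.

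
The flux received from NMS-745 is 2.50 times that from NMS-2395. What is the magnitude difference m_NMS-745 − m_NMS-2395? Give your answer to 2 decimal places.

-0.99

m_NMS-745 − m_NMS-2395 = −2.5 log₁₀(F_NMS-745/F_NMS-2395) = −2.5 log₁₀(2.50) = −2.5 × (0.398) = -0.995.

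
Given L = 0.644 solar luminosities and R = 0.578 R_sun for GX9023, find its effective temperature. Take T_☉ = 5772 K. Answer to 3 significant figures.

6.80×10^3 K

T/T_☉ = (L/L_☉)^(1/4) / (R/R_☉)^(1/2)
T = 5772 × (0.644)^(1/4) / √(0.578) = 5772 × 0.8958 / 0.7603 = 6801 K.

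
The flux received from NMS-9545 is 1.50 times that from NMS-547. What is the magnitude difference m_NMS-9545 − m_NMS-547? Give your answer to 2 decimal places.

-0.44

m_NMS-9545 − m_NMS-547 = −2.5 log₁₀(F_NMS-9545/F_NMS-547) = −2.5 log₁₀(1.50) = −2.5 × (0.176) = -0.440.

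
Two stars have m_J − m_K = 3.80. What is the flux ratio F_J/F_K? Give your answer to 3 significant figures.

0.0302

F_J/F_K = 10^(−(m_J − m_K)/2.5) = 10^(-3.80/2.5) = 10^-1.520 = 0.03020.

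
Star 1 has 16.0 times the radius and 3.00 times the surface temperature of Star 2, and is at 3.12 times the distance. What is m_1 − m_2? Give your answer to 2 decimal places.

-8.32

L_1/L_2 = (16.0)²(3.00)⁴ = 2.074×10^4.
F_1/F_2 = (L_1/L_2)/(d_1/d_2)² = 2.074×10^4/9.734 = 2130.
m_1 − m_2 = −2.5 log₁₀(2130) = -8.32.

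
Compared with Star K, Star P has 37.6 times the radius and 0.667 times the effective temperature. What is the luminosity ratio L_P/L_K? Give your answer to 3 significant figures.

From the Stefan–Boltzmann law, L ∝ R²T⁴, so
L_P/L_K = (R_P/R_K)² (T_P/T_K)⁴ = (37.6)² × (0.667)⁴ = 1414 × 0.1979 = 279.8.

280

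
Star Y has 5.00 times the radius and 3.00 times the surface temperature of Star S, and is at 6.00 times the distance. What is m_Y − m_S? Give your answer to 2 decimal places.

-4.38

L_Y/L_S = (5.00)²(3.00)⁴ = 2025.
F_Y/F_S = (L_Y/L_S)/(d_Y/d_S)² = 2025/36.00 = 56.25.
m_Y − m_S = −2.5 log₁₀(56.25) = -4.38.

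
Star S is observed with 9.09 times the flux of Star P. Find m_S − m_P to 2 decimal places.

m_S − m_P = −2.5 log₁₀(F_S/F_P) = −2.5 log₁₀(9.09) = −2.5 × (0.959) = -2.396.

-2.40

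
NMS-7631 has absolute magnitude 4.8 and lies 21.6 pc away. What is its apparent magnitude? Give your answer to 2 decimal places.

6.47

m = M + 5 log₁₀(d/10 pc) = 4.8 + 5 log₁₀(21.6/10)
  = 4.8 + 5 × 0.334 = 4.8 + 1.67 = 6.47.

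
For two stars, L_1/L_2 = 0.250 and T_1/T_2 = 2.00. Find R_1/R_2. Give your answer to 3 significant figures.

0.125

L ∝ R²T⁴ gives R ∝ √L / T², so
R_1/R_2 = √(0.250) / (2.00)² = 0.5000 / 4.000 = 0.1250.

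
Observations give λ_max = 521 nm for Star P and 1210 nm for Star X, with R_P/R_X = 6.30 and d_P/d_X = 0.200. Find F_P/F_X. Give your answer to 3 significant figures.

Wien's law: T_P/T_X = λ_X/λ_P = 1210/521 = 2.322.
L_P/L_X = (R_P/R_X)²(T_P/T_X)⁴ = (6.30)²(2.322)⁴ = 1155.
F_P/F_X = (L_P/L_X)/(d_P/d_X)² = 1155/(0.200)² = 2.887×10^4.

2.89×10^4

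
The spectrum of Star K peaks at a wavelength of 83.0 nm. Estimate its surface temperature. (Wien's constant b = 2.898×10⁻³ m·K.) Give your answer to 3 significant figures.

T = b/λ_max = 2.898×10⁻³ / (83.0×10⁻⁹) = 3.492×10^4 K.

3.49×10^4 K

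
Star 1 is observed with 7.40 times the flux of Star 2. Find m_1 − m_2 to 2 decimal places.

m_1 − m_2 = −2.5 log₁₀(F_1/F_2) = −2.5 log₁₀(7.40) = −2.5 × (0.869) = -2.173.

-2.17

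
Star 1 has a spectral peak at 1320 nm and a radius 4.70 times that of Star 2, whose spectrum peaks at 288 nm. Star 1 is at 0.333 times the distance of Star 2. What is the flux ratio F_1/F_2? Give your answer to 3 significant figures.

0.451

Wien's law: T_1/T_2 = λ_2/λ_1 = 288/1320 = 0.2182.
L_1/L_2 = (R_1/R_2)²(T_1/T_2)⁴ = (4.70)²(0.2182)⁴ = 0.05006.
F_1/F_2 = (L_1/L_2)/(d_1/d_2)² = 0.05006/(0.333)² = 0.4514.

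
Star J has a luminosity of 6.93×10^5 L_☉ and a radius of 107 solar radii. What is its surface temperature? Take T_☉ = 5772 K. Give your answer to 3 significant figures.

1.61×10^4 K

T/T_☉ = (L/L_☉)^(1/4) / (R/R_☉)^(1/2)
T = 5772 × (6.93×10^5)^(1/4) / √(107) = 5772 × 28.85 / 10.34 = 1.610×10^4 K.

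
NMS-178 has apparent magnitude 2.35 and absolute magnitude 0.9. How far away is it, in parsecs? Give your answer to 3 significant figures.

19.5 pc

m − M = 5 log₁₀(d/10 pc)
2.35 − (0.9) = 1.45 = 5 log₁₀(d/10)
d = 10 × 10^(1.45/5) = 10 × 10^0.290 = 19.50 pc.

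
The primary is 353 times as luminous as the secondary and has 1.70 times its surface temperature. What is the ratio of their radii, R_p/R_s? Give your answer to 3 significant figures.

6.50

L ∝ R²T⁴ gives R ∝ √L / T², so
R_p/R_s = √(353) / (1.70)² = 18.79 / 2.890 = 6.501.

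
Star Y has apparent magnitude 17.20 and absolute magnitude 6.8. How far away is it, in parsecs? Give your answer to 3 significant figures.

m − M = 5 log₁₀(d/10 pc)
17.20 − (6.8) = 10.40 = 5 log₁₀(d/10)
d = 10 × 10^(10.40/5) = 10 × 10^2.080 = 1202 pc.

1.20×10^3 pc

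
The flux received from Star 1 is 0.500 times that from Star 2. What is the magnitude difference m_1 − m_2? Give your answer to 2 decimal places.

0.75

m_1 − m_2 = −2.5 log₁₀(F_1/F_2) = −2.5 log₁₀(0.500) = −2.5 × (-0.301) = 0.753.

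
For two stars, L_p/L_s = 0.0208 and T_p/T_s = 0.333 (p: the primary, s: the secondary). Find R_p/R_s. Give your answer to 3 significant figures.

L ∝ R²T⁴ gives R ∝ √L / T², so
R_p/R_s = √(0.0208) / (0.333)² = 0.1442 / 0.1109 = 1.301.

1.30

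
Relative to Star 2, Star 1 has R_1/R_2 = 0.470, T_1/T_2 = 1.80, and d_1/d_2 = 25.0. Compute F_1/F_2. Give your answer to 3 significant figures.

0.00371

L_1/L_2 = (R_1/R_2)²(T_1/T_2)⁴ = (0.470)² × (1.80)⁴ = 2.319.
F_1/F_2 = (L_1/L_2)/(d_1/d_2)² = 2.319 / (25.0)² = 0.003710.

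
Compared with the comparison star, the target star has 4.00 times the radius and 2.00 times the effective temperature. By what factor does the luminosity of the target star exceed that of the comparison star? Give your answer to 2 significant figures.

From the Stefan–Boltzmann law, L ∝ R²T⁴, so
L_t/L_c = (R_t/R_c)² (T_t/T_c)⁴ = (4.00)² × (2.00)⁴ = 16.00 × 16.00 = 256.0.

2.6×10^2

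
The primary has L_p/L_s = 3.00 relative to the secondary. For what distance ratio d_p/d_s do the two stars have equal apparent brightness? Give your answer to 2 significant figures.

1.7

Equal flux requires L_p/d_p² = L_s/d_s², so d_p/d_s = √(L_p/L_s)
= √(3.00) = 1.732.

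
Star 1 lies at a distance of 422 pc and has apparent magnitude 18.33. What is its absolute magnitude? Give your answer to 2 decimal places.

M = m − 5 log₁₀(d/10 pc) = 18.33 − 5 log₁₀(422/10)
  = 18.33 − 5 × 1.625 = 18.33 − 8.13 = 10.20.

10.20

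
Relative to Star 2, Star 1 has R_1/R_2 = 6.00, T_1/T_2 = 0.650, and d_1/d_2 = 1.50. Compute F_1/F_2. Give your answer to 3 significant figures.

2.86

L_1/L_2 = (R_1/R_2)²(T_1/T_2)⁴ = (6.00)² × (0.650)⁴ = 6.426.
F_1/F_2 = (L_1/L_2)/(d_1/d_2)² = 6.426 / (1.50)² = 2.856.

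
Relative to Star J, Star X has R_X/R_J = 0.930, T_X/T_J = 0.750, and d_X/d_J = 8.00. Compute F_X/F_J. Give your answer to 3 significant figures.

0.00428

L_X/L_J = (R_X/R_J)²(T_X/T_J)⁴ = (0.930)² × (0.750)⁴ = 0.2737.
F_X/F_J = (L_X/L_J)/(d_X/d_J)² = 0.2737 / (8.00)² = 0.004276.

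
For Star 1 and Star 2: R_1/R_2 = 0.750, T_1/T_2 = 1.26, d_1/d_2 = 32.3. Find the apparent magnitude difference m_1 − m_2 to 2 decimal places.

7.17

L_1/L_2 = (0.750)²(1.26)⁴ = 1.418.
F_1/F_2 = (L_1/L_2)/(d_1/d_2)² = 1.418/1043 = 0.001359.
m_1 − m_2 = −2.5 log₁₀(0.001359) = 7.17.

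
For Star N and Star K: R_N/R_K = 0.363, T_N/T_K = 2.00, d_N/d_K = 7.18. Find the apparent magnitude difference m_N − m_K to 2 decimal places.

L_N/L_K = (0.363)²(2.00)⁴ = 2.108.
F_N/F_K = (L_N/L_K)/(d_N/d_K)² = 2.108/51.55 = 0.04090.
m_N − m_K = −2.5 log₁₀(0.04090) = 3.47.

3.47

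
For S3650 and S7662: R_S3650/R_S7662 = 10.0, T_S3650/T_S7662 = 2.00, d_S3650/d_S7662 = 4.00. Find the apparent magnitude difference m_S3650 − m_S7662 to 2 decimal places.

L_S3650/L_S7662 = (10.0)²(2.00)⁴ = 1600.
F_S3650/F_S7662 = (L_S3650/L_S7662)/(d_S3650/d_S7662)² = 1600/16.00 = 100.0.
m_S3650 − m_S7662 = −2.5 log₁₀(100.0) = -5.00.

-5.00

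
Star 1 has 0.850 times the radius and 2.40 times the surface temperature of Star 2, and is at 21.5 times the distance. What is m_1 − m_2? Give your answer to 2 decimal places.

3.21

L_1/L_2 = (0.850)²(2.40)⁴ = 23.97.
F_1/F_2 = (L_1/L_2)/(d_1/d_2)² = 23.97/462.2 = 0.05186.
m_1 − m_2 = −2.5 log₁₀(0.05186) = 3.21.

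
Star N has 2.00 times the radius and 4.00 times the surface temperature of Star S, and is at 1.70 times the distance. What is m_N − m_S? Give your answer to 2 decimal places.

-6.37

L_N/L_S = (2.00)²(4.00)⁴ = 1024.
F_N/F_S = (L_N/L_S)/(d_N/d_S)² = 1024/2.890 = 354.3.
m_N − m_S = −2.5 log₁₀(354.3) = -6.37.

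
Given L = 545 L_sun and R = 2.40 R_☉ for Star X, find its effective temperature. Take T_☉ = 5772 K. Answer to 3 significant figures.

T/T_☉ = (L/L_☉)^(1/4) / (R/R_☉)^(1/2)
T = 5772 × (545)^(1/4) / √(2.40) = 5772 × 4.832 / 1.549 = 1.800×10^4 K.

1.80×10^4 K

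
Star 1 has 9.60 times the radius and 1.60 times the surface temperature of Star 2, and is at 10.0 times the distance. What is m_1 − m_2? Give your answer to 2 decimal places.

L_1/L_2 = (9.60)²(1.60)⁴ = 604.0.
F_1/F_2 = (L_1/L_2)/(d_1/d_2)² = 604.0/100.0 = 6.040.
m_1 − m_2 = −2.5 log₁₀(6.040) = -1.95.

-1.95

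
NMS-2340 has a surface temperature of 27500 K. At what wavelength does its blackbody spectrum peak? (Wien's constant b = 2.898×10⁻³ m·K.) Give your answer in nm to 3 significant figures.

105 nm

λ_max = b/T = 2.898×10⁻³ / 27500 = 1.05×10^-7 m = 105.4 nm.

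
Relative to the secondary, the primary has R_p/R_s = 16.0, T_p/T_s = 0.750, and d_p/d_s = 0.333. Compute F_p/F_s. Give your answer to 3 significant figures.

L_p/L_s = (R_p/R_s)²(T_p/T_s)⁴ = (16.0)² × (0.750)⁴ = 81.00.
F_p/F_s = (L_p/L_s)/(d_p/d_s)² = 81.00 / (0.333)² = 730.5.

730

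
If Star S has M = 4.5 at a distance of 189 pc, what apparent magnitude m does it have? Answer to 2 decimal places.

m = M + 5 log₁₀(d/10 pc) = 4.5 + 5 log₁₀(189/10)
  = 4.5 + 5 × 1.276 = 4.5 + 6.38 = 10.88.

10.88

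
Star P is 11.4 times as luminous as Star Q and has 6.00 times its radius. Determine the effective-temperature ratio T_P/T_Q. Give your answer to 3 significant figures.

L ∝ R²T⁴ gives T ∝ (L/R²)^(1/4), so
T_P/T_Q = (11.4 / 6.00²)^(1/4) = (0.3167)^(1/4) = 0.7502.

0.750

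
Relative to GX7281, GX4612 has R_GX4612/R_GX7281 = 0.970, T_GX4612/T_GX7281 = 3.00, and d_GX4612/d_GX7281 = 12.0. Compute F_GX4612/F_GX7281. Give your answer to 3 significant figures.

L_GX4612/L_GX7281 = (R_GX4612/R_GX7281)²(T_GX4612/T_GX7281)⁴ = (0.970)² × (3.00)⁴ = 76.21.
F_GX4612/F_GX7281 = (L_GX4612/L_GX7281)/(d_GX4612/d_GX7281)² = 76.21 / (12.0)² = 0.5293.

0.529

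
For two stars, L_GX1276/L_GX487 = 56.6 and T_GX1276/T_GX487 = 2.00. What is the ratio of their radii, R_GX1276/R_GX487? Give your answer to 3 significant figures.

1.88

L ∝ R²T⁴ gives R ∝ √L / T², so
R_GX1276/R_GX487 = √(56.6) / (2.00)² = 7.523 / 4.000 = 1.881.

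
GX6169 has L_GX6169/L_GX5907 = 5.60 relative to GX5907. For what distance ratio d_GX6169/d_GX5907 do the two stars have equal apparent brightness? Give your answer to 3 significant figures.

2.37

Equal flux requires L_GX6169/d_GX6169² = L_GX5907/d_GX5907², so d_GX6169/d_GX5907 = √(L_GX6169/L_GX5907)
= √(5.60) = 2.366.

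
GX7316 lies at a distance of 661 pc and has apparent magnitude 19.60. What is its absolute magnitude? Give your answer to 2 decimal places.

10.50

M = m − 5 log₁₀(d/10 pc) = 19.60 − 5 log₁₀(661/10)
  = 19.60 − 5 × 1.820 = 19.60 − 9.10 = 10.50.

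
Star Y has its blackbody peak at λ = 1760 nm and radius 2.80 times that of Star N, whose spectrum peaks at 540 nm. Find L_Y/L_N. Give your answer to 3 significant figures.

Wien's law gives T ∝ 1/λ_max, so T_Y/T_N = λ_N/λ_Y = 540/1760 = 0.3068.
Then L ∝ R²T⁴ gives L_Y/L_N = (2.80)² × (0.3068)⁴ = 7.840 × 0.008862 = 0.06948.

0.0695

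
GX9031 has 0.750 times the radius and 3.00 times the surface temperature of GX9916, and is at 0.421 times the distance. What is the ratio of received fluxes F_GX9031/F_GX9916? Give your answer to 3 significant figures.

257

L_GX9031/L_GX9916 = (R_GX9031/R_GX9916)²(T_GX9031/T_GX9916)⁴ = (0.750)² × (3.00)⁴ = 45.56.
F_GX9031/F_GX9916 = (L_GX9031/L_GX9916)/(d_GX9031/d_GX9916)² = 45.56 / (0.421)² = 257.1.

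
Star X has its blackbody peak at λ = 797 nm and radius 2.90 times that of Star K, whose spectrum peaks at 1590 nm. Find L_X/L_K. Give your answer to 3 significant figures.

133

Wien's law gives T ∝ 1/λ_max, so T_X/T_K = λ_K/λ_X = 1590/797 = 1.995.
Then L ∝ R²T⁴ gives L_X/L_K = (2.90)² × (1.995)⁴ = 8.410 × 15.84 = 133.2.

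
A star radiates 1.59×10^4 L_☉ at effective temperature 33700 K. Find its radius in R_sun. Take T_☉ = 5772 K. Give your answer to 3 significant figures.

3.70 R_sun

R/R_☉ = √(L/L_☉) / (T/T_☉)² = √(1.59×10^4) / (5.839)²
       = 126.1 / 34.09 = 3.699.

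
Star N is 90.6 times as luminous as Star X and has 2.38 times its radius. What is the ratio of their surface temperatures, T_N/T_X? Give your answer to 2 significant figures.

2.0

L ∝ R²T⁴ gives T ∝ (L/R²)^(1/4), so
T_N/T_X = (90.6 / 2.38²)^(1/4) = (15.99)^(1/4) = 2.000.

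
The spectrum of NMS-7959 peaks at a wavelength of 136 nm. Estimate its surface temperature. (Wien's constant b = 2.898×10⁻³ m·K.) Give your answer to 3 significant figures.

2.13×10^4 K

T = b/λ_max = 2.898×10⁻³ / (136×10⁻⁹) = 2.131×10^4 K.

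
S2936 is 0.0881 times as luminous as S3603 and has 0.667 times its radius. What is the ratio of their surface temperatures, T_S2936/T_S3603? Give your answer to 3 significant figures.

L ∝ R²T⁴ gives T ∝ (L/R²)^(1/4), so
T_S2936/T_S3603 = (0.0881 / 0.667²)^(1/4) = (0.1980)^(1/4) = 0.6671.

0.667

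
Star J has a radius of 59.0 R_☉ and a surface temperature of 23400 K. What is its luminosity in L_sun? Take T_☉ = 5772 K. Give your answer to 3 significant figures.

9.40×10^5 L_sun

L/L_☉ = (R/R_☉)² (T/T_☉)⁴ = (59.0)² × (23400/5772)⁴
       = 3481 × (4.054)⁴ = 3481 × 270.1 = 9.403×10^5.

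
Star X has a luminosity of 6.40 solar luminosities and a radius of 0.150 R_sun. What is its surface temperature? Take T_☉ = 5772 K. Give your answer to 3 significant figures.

T/T_☉ = (L/L_☉)^(1/4) / (R/R_☉)^(1/2)
T = 5772 × (6.40)^(1/4) / √(0.150) = 5772 × 1.591 / 0.3873 = 2.370×10^4 K.

2.37×10^4 K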